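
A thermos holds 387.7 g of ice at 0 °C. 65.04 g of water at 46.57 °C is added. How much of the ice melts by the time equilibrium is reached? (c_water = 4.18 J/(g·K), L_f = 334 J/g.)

m_melted ≈ 37.9 g

Heat available from the water dropping to 0 °C: 65.04×4.18×46.57 = 12661 J.
Melting all 387.7 g of ice would need 387.7×334 = 129492 J.
Since 12661 < 129492 J, not all the ice melts; equilibrium is at 0 °C.
Mass melted = 12661/334 ≈ 37.91 g.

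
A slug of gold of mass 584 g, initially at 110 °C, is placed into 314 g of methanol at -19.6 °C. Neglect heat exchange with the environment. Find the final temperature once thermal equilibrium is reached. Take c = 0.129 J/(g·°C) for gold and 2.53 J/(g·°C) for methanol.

T_f ≈ -8.4 °C

With ΣQ=0 the equilibrium temperature is the m·c-weighted mean:
T_f = (75.34×110 + 794.42×(-19.6)) / (75.34 + 794.42)
    = -7283.7 / 869.76 ≈ -8.37 °C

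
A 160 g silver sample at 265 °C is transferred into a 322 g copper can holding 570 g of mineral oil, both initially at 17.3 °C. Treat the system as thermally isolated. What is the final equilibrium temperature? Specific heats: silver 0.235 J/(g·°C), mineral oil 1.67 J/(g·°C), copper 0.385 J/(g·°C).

T_f ≈ 25.7 °C

With ΣQ=0 the equilibrium temperature is the m·c-weighted mean:
T_f = (37.6*265 + 951.9*17.3 + 123.97*17.3) / (37.6 + 951.9 + 123.97)
    = 28577 / 1113.5 ≈ 25.66 °C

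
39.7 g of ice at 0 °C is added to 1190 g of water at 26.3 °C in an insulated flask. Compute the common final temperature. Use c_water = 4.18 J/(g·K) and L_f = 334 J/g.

Conservation of energy gives ΣQ = 0:
latent heat to melt: 39.7·334 = 13260
  warm the meltwater: 165.95 T
  water: 4974.2(T − 26.3)
5140.1 T = 130821 − 13260 = 117562
T ≈ 22.87 °C — above 0 °C, consistent with complete melting.

T_f ≈ 22.9 °C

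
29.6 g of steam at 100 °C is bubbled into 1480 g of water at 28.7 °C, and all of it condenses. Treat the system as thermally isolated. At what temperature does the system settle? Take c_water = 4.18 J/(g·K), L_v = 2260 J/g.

T_f ≈ 40.7 °C

Energy conservation, ΣQ = 0:
condense steam: −29.6×2260 = −66896
  condensed water 100 °C→T: 123.73(T − 100)
  original water: 6186.4(T − 28.7)
6310.1 T = 66896 + 12373 + 177550 = 256818
T ≈ 40.70 °C, under the boiling point, so the assumption holds.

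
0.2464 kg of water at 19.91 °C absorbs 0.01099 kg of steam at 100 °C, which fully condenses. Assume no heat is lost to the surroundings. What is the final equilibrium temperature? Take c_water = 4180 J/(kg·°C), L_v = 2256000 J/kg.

Energy balance with sensible and latent terms:
condense steam: −0.01099·2256000 = −24793; condensed water 100 °C→T: 45.94(T − 100); original water: 1030(T − 19.91)
1075.9 T = 24793 + 4593.8 + 20506 = 49894
T ≈ 46.37 °C (< 100 °C, so full condensation is consistent).

T_f ≈ 46.4 °C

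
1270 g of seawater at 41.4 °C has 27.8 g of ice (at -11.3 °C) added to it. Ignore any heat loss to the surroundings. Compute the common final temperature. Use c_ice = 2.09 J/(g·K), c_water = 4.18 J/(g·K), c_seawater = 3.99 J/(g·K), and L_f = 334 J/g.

T_f ≈ 38.6 °C

Setting the total heat transfer to zero:
ice -11.3→0 °C: 27.8×2.09×11.3 = 656.55
  fusion: m_ice L_f = 27.8×334 = 9285.2
  warm the meltwater: 116.2 T
  seawater: 5067.3(T − 41.4)
5183.5 T = 209786 − 9941.8 = 199844
T ≈ 38.55 °C (positive, so assuming full melt was valid).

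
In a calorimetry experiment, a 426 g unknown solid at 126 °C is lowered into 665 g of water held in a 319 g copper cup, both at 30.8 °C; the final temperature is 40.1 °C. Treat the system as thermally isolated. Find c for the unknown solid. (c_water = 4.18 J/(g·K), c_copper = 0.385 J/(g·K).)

Energy conservation, ΣQ = 0:
426×c×(40.1 − 126) + 665×4.18×(40.1 − 30.8) + 319×0.385×(40.1 − 30.8) = 0
-36593 c = -26993
c = -26993/-36593 ≈ 0.7377 J/(g·K)

c ≈ 0.738 J/(g·K)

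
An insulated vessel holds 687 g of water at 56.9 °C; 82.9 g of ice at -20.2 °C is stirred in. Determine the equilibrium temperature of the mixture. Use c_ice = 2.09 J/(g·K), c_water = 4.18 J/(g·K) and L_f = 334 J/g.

Taking heat into each body as positive, Σ m c ΔT = 0:
warm ice to 0 °C: 82.9·2.09·(0 − (-20.2)) = 3499.9; fusion: m_ice L_f = 82.9·334 = 27689; meltwater 0→T: 82.9·4.18·T = 346.52 T; water: 2871.7(T − 56.9)
3218.2 T = 163397 − 31188 = 132209
T ≈ 41.08 °C. Since T > 0 °C, the all-ice-melts assumption holds.

T_f ≈ 41.1 °C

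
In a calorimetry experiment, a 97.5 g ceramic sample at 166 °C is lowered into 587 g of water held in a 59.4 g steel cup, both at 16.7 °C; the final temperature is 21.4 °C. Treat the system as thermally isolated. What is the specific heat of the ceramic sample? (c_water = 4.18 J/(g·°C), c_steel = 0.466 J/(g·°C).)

Conservation of energy gives ΣQ = 0:
97.5·c·(21.4 − 166) + 587·4.18·(21.4 − 16.7) + 59.4·0.466·(21.4 − 16.7) = 0
-14098 c = -11662
c = -11662/-14098 ≈ 0.8272 J/(g·°C)

c ≈ 0.827 J/(g·°C)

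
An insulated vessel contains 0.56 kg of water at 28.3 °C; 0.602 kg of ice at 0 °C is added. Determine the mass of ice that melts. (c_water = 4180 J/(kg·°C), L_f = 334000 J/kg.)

m_melted ≈ 0.198 kg

Heat available from the water dropping to 0 °C: 0.56×4180×28.3 = 66245 J.
Melting all 0.602 kg of ice would need 0.602×334000 = 201068 J.
Since 66245 < 201068 J, not all the ice melts; equilibrium is at 0 °C.
m_melt = 66245 / L_f = 0.1983 kg.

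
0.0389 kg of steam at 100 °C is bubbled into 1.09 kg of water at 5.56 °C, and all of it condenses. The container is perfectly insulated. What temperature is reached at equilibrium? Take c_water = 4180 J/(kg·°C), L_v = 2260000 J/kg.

T_f ≈ 27.4 °C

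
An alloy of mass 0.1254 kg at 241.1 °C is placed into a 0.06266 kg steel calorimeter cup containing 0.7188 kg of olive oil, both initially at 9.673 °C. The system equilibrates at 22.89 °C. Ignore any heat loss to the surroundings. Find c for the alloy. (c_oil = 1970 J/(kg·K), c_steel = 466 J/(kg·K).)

c ≈ 698 J/(kg·K)

Conservation of energy gives ΣQ = 0:
0.1254·c·(22.89 − 241.1) + 0.7188·1970·(22.89 − 9.673) + 0.06266·466·(22.89 − 9.673) = 0
-27.36 c = -19102
c = -19102/-27.36 ≈ 698.1 J/(kg·K)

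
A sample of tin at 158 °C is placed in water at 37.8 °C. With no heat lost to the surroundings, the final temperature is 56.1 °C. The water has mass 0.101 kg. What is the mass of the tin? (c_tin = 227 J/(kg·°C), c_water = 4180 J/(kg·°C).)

m ≈ 0.334 kg

Setting the total heat transfer to zero:
m·227·(56.1 − 158) + 0.101·4180·(56.1 − 37.8) = 0
-23131 m = -7725.9
m = -7725.9/-23131 ≈ 0.334 kg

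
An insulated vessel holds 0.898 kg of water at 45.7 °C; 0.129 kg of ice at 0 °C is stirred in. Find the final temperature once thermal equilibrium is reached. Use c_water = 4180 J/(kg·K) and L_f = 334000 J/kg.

T_f ≈ 29.9 °C

Conservation of energy gives ΣQ = 0:
fusion: m_ice L_f = 0.129·334000 = 43086
  meltwater 0→T: 0.129·4180·T = 539.22 T
  water cools: 0.898·4180·(T − 45.7) = 3753.6(T − 45.7)
4292.9 T = 171541 − 43086 = 128455
T ≈ 29.92 °C — above 0 °C, consistent with complete melting.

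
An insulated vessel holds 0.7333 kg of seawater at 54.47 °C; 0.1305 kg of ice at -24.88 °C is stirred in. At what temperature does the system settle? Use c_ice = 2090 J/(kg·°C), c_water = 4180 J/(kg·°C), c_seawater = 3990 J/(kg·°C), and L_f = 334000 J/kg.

Let T be the final temperature. ΣQ_i = 0:
warm ice to 0 °C: 0.1305·2090·(0 − (-24.88)) = 6785.9
  latent heat to melt: 0.1305·334000 = 43587
  warm the meltwater: 545.49 T
  seawater: 2925.9(T − 54.47)
3471.4 T = 159372 − 50373 = 108999
T ≈ 31.40 °C. Since T > 0 °C, the all-ice-melts assumption holds.

T_f ≈ 31.4 °C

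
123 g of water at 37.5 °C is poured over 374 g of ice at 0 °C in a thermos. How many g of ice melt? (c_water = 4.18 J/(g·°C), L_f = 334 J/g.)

Water can give up m c ΔT = 123×4.18×37.5 = 19280 J before reaching 0 °C.
To melt every bit of ice: 374×334 = 124916 J.
Since 19280 < 124916 J, not all the ice melts; equilibrium is at 0 °C.
m_melt = 19280 / L_f = 57.73 g.

m_melted ≈ 57.7 g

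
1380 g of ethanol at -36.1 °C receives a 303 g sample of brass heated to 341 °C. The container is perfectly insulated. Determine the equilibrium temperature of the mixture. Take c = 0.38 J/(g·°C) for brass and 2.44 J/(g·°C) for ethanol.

T_f ≈ -23.6 °C

Net heat exchanged in the isolated system is zero:
303*0.38*(T − 341) + 1380*2.44*(T − (-36.1)) = 0
3482.3 T = -82293
T ≈ -23.63 °C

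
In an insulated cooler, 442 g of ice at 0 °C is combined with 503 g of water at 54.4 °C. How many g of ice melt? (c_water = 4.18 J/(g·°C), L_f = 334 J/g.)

m_melted ≈ 342 g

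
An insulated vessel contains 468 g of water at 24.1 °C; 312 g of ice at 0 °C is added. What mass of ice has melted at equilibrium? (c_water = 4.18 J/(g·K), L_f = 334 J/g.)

m_melted ≈ 141 g

Water can give up m c ΔT = 468·4.18·24.1 = 47145 J before reaching 0 °C.
To melt every bit of ice: 312·334 = 104208 J.
47145 J < 104208 J, so only part of the ice melts and the system sits at 0 °C.
m_melt = 47145 / L_f = 141.2 g.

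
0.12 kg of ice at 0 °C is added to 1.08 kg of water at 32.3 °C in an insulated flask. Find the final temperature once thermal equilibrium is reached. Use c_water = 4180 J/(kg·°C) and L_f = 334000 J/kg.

Let T be the final temperature. ΣQ_i = 0:
fusion: m_ice L_f = 0.12·334000 = 40080; warm the meltwater: 501.6 T; water: 4514.4(T − 32.3)
5016 T = 145815 − 40080 = 105735
T ≈ 21.08 °C — above 0 °C, consistent with complete melting.

T_f ≈ 21.1 °C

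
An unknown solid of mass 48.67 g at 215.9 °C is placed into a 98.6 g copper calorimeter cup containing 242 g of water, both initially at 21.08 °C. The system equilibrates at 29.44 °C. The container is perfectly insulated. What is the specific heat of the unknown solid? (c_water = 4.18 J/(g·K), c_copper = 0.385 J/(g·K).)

c ≈ 0.967 J/(g·K)

Net heat exchanged in the isolated system is zero:
48.67·c·(29.44 − 215.9) + 242·4.18·(29.44 − 21.08) + 98.6·0.385·(29.44 − 21.08) = 0
-9075 c = -8774
c = -8774/-9075 ≈ 0.9668 J/(g·K)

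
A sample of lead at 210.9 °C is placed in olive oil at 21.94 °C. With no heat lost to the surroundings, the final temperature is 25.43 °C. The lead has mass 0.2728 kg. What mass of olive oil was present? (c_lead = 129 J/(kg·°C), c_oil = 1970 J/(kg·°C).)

Heat lost by the lead = heat gained by the oil:
0.2728·129·(210.9 − 25.43) = m·1970·(25.43 − 21.94)
6875.3 m = 6526.9  ⇒  m ≈ 0.9493 kg

m ≈ 0.949 kg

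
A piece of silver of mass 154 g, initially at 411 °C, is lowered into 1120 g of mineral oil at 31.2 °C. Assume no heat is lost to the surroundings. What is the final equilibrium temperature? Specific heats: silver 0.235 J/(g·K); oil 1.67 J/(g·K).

Setting the total heat transfer to zero:
154×0.235×(T − 411) + 1120×1.67×(T − 31.2) = 0
36.19(T − 411) + 1870.4(T − 31.2) = 0
(36.19 + 1870.4) T = 36.19×411 + 1870.4×31.2
T = 73231/1906.6 ≈ 38.41 °C

T_f ≈ 38.4 °C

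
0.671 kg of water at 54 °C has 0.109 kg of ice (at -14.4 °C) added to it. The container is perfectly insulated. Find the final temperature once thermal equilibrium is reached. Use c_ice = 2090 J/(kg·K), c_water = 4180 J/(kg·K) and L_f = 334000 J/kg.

Conservation of energy gives ΣQ = 0:
warm ice to 0 °C: 0.109·2090·(0 − (-14.4)) = 3280.5
  fusion: m_ice L_f = 0.109·334000 = 36406
  warm the meltwater: 455.62 T
  water cools: 0.671·4180·(T − 54) = 2804.8(T − 54)
3260.4 T = 151458 − 39686 = 111772
T ≈ 34.28 °C — above 0 °C, consistent with complete melting.

T_f ≈ 34.3 °C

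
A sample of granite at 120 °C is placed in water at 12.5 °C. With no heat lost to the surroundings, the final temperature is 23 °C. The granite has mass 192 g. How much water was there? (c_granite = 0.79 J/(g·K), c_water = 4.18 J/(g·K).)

m ≈ 335 g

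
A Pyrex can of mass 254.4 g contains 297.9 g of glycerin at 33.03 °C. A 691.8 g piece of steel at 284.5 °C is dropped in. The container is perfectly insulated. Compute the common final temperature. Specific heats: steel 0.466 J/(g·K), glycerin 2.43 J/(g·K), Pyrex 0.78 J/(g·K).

T_f ≈ 98.2 °C

Let T be the final temperature. ΣQ_i = 0:
691.8*0.466*(T − 284.5) + 297.9*2.43*(T − 33.03) + 254.4*0.78*(T − 33.03) = 0
322.38(T − 284.5) + 723.9(T − 33.03) + 198.43(T − 33.03) = 0
1244.7 T = 122181
T = 122181/1244.7 ≈ 98.16 °C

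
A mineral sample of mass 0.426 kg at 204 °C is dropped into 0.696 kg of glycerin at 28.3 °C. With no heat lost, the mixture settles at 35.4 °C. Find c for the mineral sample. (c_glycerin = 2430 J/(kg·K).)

c ≈ 167 J/(kg·K)

Heat lost by the mineral sample = heat gained by the glycerin:
0.426·c·(204 − 35.4) = 0.696·2430·(35.4 − 28.3)
71.82 c = 12008  ⇒  c ≈ 167.2 J/(kg·K)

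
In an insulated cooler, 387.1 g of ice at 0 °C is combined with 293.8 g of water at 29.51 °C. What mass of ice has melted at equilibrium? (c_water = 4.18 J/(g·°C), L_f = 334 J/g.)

m_melted ≈ 109 g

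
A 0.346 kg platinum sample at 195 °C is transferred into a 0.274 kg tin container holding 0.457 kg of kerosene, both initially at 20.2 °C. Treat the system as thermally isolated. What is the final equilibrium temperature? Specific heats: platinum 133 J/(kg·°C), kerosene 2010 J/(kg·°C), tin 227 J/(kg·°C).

Energy conservation, ΣQ = 0:
0.346·133·(T − 195) + 0.457·2010·(T − 20.2) + 0.274·227·(T − 20.2) = 0
46.02(T − 195) + 918.57(T − 20.2) + 62.2(T − 20.2) = 0
1026.8 T = 28785
T ≈ 28.03 °C

T_f ≈ 28.0 °C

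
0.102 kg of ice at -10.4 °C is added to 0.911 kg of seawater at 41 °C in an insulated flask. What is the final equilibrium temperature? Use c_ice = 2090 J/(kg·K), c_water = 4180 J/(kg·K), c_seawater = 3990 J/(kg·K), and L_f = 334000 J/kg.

Sum of m c ΔT and latent-heat terms is zero:
warm ice to 0 °C: 0.102×2090×(0 − (-10.4)) = 2217.1
  fusion: m_ice L_f = 0.102×334000 = 34068
  warm the meltwater: 426.36 T
  seawater: 3634.9(T − 41)
4061.3 T = 149030 − 36285 = 112745
T ≈ 27.76 °C — above 0 °C, consistent with complete melting.

T_f ≈ 27.8 °C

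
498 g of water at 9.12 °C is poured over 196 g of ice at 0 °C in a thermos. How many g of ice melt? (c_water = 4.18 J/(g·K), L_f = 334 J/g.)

m_melted ≈ 56.8 g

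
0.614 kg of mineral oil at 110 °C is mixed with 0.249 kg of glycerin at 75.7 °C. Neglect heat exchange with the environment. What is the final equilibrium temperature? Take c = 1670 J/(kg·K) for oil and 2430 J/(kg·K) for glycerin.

T_f ≈ 97.3 °C

Conservation of energy gives ΣQ = 0:
0.614*1670*(T − 110) + 0.249*2430*(T − 75.7) = 0
1025.4(T − 110) + 605.07(T − 75.7) = 0
(1025.4 + 605.07) T = 1025.4*110 + 605.07*75.7
T = 158596/1630.4 ≈ 97.27 °C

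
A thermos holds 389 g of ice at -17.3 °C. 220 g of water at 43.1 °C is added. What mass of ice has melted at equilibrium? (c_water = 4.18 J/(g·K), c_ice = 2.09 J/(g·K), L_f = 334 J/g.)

m_melted ≈ 76.6 g

Cooling the water to 0 °C releases 220×4.18×43.1 = 39635 J.
Of that, 389×2.09×17.3 = 14065 J goes to bring the ice to 0 °C, leaving 25570 J.
Melting all 389 g of ice would need 389×334 = 129926 J.
25570 J < 129926 J, so only part of the ice melts and the system sits at 0 °C.
m_melt = 25570 / L_f = 76.56 g.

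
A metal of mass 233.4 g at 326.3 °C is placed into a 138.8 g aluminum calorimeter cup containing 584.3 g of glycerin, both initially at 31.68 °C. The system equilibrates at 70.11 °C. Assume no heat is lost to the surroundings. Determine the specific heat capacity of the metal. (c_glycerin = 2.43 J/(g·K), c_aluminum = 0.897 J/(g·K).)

Setting the total heat transfer to zero:
233.4×c×(70.11 − 326.3) + 584.3×2.43×(70.11 − 31.68) + 138.8×0.897×(70.11 − 31.68) = 0
-59795 c = -59349
c = -59349/-59795 ≈ 0.9926 J/(g·K)

c ≈ 0.993 J/(g·K)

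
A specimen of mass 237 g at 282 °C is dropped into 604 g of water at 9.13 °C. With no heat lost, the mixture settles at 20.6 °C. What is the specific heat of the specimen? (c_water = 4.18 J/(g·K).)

c ≈ 0.467 J/(g·K)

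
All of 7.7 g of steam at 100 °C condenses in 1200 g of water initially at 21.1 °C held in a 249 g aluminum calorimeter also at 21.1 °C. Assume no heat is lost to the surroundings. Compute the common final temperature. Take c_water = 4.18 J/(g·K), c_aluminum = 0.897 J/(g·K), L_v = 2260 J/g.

T_f ≈ 24.9 °C

Energy balance with sensible and latent terms:
steam→water at 100 °C releases m L_v = 7.7×2260 = 17402
  condensed water 100 °C→T: 32.19(T − 100)
  original water: 5016(T − 21.1)
  aluminum cup: 249×0.897×(T − 21.1) = 223.35(T − 21.1)
5271.5 T = 17402 + 3218.6 + 110550 = 131171
T ≈ 24.88 °C (< 100 °C, so full condensation is consistent).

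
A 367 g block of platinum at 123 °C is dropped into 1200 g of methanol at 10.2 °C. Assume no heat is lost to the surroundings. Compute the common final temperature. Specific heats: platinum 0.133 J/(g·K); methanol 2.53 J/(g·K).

T_f ≈ 12.0 °C

Set heat shed by the hot body equal to heat absorbed by the cold body:
367·0.133·(123 − T) = 1200·2.53·(T − 10.2)
48.81(123 − T) = 3036(T − 10.2)
3084.8 T = 36971  ⇒  T ≈ 11.98 °C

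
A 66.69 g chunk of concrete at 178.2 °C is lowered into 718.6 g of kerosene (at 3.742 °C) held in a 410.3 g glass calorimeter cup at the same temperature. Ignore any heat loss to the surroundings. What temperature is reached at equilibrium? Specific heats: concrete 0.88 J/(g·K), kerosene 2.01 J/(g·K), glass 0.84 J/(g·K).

T_f is the heat-capacity-weighted average of the initial temperatures:
T_f = (58.69*178.2 + 1444.4*3.742 + 344.65*3.742) / (58.69 + 1444.4 + 344.65)
    = 17153 / 1847.7 ≈ 9.28 °C

T_f ≈ 9.3 °C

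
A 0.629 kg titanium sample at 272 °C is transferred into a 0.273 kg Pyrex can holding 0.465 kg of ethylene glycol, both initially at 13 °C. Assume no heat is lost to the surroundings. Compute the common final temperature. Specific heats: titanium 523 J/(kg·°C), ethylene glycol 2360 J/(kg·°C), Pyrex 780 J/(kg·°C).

T_f ≈ 65.0 °C

Conservation of energy gives ΣQ = 0:
0.629·523·(T − 272) + 0.465·2360·(T − 13) + 0.273·780·(T − 13) = 0
328.97(T − 272) + 1097.4(T − 13) + 212.94(T − 13) = 0
(328.97 + 1097.4 + 212.94) T = 328.97·272 + 1097.4·13 + 212.94·13
T = 106513/1639.3 ≈ 64.97 °C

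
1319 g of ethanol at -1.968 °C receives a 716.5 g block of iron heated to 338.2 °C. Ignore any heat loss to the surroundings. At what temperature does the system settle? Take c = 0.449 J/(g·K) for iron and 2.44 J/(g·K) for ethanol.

T_f ≈ 28.9 °C

T_f is the heat-capacity-weighted average of the initial temperatures:
T_f = (321.71×338.2 + 3218.4×(-1.968)) / (321.71 + 3218.4)
    = 102468 / 3540.1 ≈ 28.95 °C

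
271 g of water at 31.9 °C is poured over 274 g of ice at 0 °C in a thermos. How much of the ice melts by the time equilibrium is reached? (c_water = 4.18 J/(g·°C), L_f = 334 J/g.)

m_melted ≈ 108 g

Heat available from the water dropping to 0 °C: 271×4.18×31.9 = 36136 J.
To melt every bit of ice: 274×334 = 91516 J.
Since 36136 < 91516 J, not all the ice melts; equilibrium is at 0 °C.
m_melted×334 = 36136  ⇒  m_melted ≈ 108.2 g.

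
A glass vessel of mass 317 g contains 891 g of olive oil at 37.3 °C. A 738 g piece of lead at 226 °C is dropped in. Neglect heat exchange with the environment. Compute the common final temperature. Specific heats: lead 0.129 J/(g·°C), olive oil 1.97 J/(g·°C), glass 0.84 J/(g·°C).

T_f = Σ m_i c_i T_i / Σ m_i c_i:
T_f = (95.2·226 + 1755.3·37.3 + 266.28·37.3) / (95.2 + 1755.3 + 266.28)
    = 96919 / 2116.8 ≈ 45.79 °C

T_f ≈ 45.8 °C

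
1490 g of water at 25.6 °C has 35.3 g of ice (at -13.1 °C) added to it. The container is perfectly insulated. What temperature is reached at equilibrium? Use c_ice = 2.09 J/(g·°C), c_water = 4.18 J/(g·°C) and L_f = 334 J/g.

T_f ≈ 23.0 °C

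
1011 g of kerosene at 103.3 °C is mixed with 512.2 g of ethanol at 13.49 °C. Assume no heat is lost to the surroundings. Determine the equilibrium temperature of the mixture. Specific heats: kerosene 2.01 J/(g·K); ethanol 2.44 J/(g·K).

T_f ≈ 69.1 °C

Net heat exchanged in the isolated system is zero:
1011·2.01·(T − 103.3) + 512.2·2.44·(T − 13.49) = 0
3281.9 T = 226776
T = 226776 / 3281.9 = 69.1 °C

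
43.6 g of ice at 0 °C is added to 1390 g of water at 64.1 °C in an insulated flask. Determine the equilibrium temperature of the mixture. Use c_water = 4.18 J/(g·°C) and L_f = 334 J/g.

T_f ≈ 59.7 °C

Net heat exchanged in the isolated system is zero:
melt ice: 43.6×334 = 14562
  meltwater 0→T: 43.6×4.18×T = 182.25 T
  water: 5810.2(T − 64.1)
5992.4 T = 372434 − 14562 = 357871
T ≈ 59.72 °C. Since T > 0 °C, the all-ice-melts assumption holds.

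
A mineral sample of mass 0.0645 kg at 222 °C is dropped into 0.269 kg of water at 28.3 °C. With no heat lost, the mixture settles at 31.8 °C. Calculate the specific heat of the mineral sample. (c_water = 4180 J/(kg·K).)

m_s c (T_s − T_f) = m_water c_water (T_f − T_0):
0.0645×c×(222 − 31.8) = 0.269×4180×(31.8 − 28.3)
12.27 c = 3935.5  ⇒  c ≈ 320.8 J/(kg·K)

c ≈ 321 J/(kg·K)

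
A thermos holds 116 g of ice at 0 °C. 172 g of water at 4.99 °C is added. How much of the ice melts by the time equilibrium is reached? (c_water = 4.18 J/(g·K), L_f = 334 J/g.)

m_melted ≈ 10.7 g

Water can give up m c ΔT = 172×4.18×4.99 = 3587.6 J before reaching 0 °C.
Fully melting the ice requires m_ice L_f = 116×334 = 38744 J.
Since 3587.6 < 38744 J, not all the ice melts; equilibrium is at 0 °C.
m_melted×334 = 3587.6  ⇒  m_melted ≈ 10.74 g.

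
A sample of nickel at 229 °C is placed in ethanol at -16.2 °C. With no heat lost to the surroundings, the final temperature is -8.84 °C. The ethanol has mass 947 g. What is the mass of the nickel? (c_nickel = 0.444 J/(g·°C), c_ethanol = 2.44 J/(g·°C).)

m ≈ 161 g

|Q_nickel| = |Q_ethanol|:
m·0.444·(229 − -8.84) = 947·2.44·(-8.84 − (-16.2))
105.6 m = 17007  ⇒  m ≈ 161 g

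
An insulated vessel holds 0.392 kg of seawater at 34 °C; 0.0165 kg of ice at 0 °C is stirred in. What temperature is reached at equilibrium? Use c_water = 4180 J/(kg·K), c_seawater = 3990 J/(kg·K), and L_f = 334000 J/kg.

Energy conservation, ΣQ = 0:
melt ice: 0.0165×334000 = 5511
  meltwater 0→T: 0.0165×4180×T = 68.97 T
  seawater cools: 0.392×3990×(T − 34) = 1564.1(T − 34)
1633.1 T = 53179 − 5511 = 47668
T ≈ 29.19 °C (positive, so assuming full melt was valid).

T_f ≈ 29.2 °C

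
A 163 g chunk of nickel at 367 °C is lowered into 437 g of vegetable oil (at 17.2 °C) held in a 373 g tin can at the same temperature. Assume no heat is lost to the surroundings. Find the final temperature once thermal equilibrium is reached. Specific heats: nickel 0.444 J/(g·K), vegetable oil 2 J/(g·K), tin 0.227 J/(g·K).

T_f ≈ 41.8 °C

T_f is the heat-capacity-weighted average of the initial temperatures:
T_f = (72.37*367 + 874*17.2 + 84.67*17.2) / (72.37 + 874 + 84.67)
    = 43050 / 1031 ≈ 41.75 °C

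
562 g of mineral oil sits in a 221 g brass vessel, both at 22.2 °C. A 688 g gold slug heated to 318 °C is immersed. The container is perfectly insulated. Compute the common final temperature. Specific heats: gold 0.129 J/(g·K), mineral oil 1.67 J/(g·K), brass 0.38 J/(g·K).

T_f is the heat-capacity-weighted average of the initial temperatures:
T_f = (88.75·318 + 938.54·22.2 + 83.98·22.2) / (88.75 + 938.54 + 83.98)
    = 50923 / 1111.3 ≈ 45.82 °C

T_f ≈ 45.8 °C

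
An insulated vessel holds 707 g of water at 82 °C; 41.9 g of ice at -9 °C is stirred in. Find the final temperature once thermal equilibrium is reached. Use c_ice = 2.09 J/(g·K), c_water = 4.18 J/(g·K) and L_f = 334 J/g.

Taking heat into each body as positive, Σ m c ΔT = 0:
ice -9→0 °C: 41.9×2.09×9 = 788.14; latent heat to melt: 41.9×334 = 13995; warm the meltwater: 175.14 T; water: 2955.3(T − 82)
3130.4 T = 242331 − 14783 = 227549
T ≈ 72.69 °C — above 0 °C, consistent with complete melting.

T_f ≈ 72.7 °C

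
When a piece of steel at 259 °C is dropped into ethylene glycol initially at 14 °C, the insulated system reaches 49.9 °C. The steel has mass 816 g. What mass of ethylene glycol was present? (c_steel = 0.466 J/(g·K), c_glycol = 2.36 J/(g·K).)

m ≈ 938 g

Heat lost by the steel = heat gained by the glycol:
816·0.466·(259 − 49.9) = m·2.36·(49.9 − 14)
84.72 m = 79512  ⇒  m ≈ 938.5 g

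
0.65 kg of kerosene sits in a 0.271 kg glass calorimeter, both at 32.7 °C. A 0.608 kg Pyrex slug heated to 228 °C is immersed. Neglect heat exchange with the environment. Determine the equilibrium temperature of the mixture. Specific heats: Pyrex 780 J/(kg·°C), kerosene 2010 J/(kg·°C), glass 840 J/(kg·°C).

T_f ≈ 78.8 °C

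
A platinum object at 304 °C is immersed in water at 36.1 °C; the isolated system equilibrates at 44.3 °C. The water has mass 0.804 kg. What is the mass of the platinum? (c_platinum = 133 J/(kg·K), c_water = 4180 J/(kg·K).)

m ≈ 0.798 kg

Let T be the final temperature. ΣQ_i = 0:
m·133·(44.3 − 304) + 0.804·4180·(44.3 − 36.1) = 0
-34540 m = -27558
m = -27558/-34540 ≈ 0.7979 kg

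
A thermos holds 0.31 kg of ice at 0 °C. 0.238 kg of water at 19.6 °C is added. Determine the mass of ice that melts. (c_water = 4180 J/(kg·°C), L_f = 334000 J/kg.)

Water can give up m c ΔT = 0.238·4180·19.6 = 19499 J before reaching 0 °C.
Fully melting the ice requires m_ice L_f = 0.31·334000 = 103540 J.
Since 19499 < 103540 J, not all the ice melts; equilibrium is at 0 °C.
m_melted·334000 = 19499  ⇒  m_melted ≈ 0.05838 kg.

m_melted ≈ 0.0584 kg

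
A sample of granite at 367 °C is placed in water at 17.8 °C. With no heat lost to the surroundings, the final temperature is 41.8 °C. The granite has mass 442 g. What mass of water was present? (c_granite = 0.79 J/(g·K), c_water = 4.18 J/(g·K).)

m ≈ 1130 g

Heat lost by the granite = heat gained by the water:
442×0.79×(367 − 41.8) = m×4.18×(41.8 − 17.8)
100.32 m = 113553  ⇒  m ≈ 1132 g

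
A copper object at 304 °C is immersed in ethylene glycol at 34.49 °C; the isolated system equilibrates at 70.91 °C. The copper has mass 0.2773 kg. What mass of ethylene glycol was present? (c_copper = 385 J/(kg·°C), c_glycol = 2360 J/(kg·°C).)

Let T be the final temperature. ΣQ_i = 0:
0.2773·385·(70.91 − 304) + m·2360·(70.91 − 34.49) = 0
85951 m = 24885
m = 24885/85951 ≈ 0.2895 kg

m ≈ 0.29 kg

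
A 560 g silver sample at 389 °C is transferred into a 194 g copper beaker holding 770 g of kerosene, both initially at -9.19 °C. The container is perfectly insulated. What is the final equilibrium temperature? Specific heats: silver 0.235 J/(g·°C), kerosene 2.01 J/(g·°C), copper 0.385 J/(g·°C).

Setting the total heat transfer to zero:
560×0.235×(T − 389) + 770×2.01×(T − (-9.19)) + 194×0.385×(T − (-9.19)) = 0
1754 T = 36283
T = 36283/1754 ≈ 20.69 °C

T_f ≈ 20.7 °C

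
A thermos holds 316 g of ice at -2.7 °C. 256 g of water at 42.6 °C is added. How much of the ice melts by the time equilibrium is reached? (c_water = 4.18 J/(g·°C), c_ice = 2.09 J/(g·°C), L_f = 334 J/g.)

Water can give up m c ΔT = 256×4.18×42.6 = 45585 J before reaching 0 °C.
Of that, 316×2.09×2.7 = 1783.2 J goes to bring the ice to 0 °C, leaving 43802 J.
Fully melting the ice requires m_ice L_f = 316×334 = 105544 J.
43802 J < 105544 J, so only part of the ice melts and the system sits at 0 °C.
Mass melted = 43802/334 ≈ 131.1 g.

m_melted ≈ 131 g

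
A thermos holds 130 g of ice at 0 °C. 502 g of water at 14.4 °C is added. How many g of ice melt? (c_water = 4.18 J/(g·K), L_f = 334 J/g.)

m_melted ≈ 90.5 g

Cooling the water to 0 °C releases 502×4.18×14.4 = 30216 J.
Melting all 130 g of ice would need 130×334 = 43420 J.
30216 J < 43420 J, so only part of the ice melts and the system sits at 0 °C.
m_melt = 30216 / L_f = 90.47 g.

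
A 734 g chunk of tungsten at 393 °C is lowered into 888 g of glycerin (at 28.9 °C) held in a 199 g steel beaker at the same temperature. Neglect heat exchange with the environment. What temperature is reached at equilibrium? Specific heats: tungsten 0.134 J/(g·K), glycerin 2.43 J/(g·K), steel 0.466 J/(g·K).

Taking heat into each body as positive, Σ m c ΔT = 0:
734*0.134*(T − 393) + 888*2.43*(T − 28.9) + 199*0.466*(T − 28.9) = 0
98.36(T − 393) + 2157.8(T − 28.9) + 92.73(T − 28.9) = 0
2348.9 T = 103695
T = 103695/2348.9 ≈ 44.15 °C

T_f ≈ 44.1 °C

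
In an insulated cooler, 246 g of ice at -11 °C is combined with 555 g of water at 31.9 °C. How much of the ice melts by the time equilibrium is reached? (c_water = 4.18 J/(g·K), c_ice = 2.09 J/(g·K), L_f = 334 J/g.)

m_melted ≈ 205 g

Cooling the water to 0 °C releases 555·4.18·31.9 = 74005 J.
Warming the ice to 0 °C takes 246·2.09·11 = 5655.5 J, leaving 68349 J for melting.
To melt every bit of ice: 246·334 = 82164 J.
That's not enough to melt it all — equilibrium is at 0 °C with ice remaining.
m_melted·334 = 68349  ⇒  m_melted ≈ 204.6 g.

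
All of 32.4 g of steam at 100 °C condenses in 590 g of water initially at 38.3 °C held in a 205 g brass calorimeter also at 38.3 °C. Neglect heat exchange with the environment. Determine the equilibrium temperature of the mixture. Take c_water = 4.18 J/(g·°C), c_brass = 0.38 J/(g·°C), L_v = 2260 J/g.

T_f ≈ 68.7 °C

Sum of m c ΔT and latent-heat terms is zero:
condense steam: −32.4·2260 = −73224; condensate cools 100→T: 32.4·4.18·(T − 100) = 135.43(T − 100); original water: 2466.2(T − 38.3); brass cup: 205·0.38·(T − 38.3) = 77.9(T − 38.3)
2679.5 T = 73224 + 13543 + 97439 = 184206
T ≈ 68.75 °C (< 100 °C, so full condensation is consistent).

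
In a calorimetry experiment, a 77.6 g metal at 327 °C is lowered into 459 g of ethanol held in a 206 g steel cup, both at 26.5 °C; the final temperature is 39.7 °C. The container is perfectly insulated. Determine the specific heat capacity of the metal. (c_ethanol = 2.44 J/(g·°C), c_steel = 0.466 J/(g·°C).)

c ≈ 0.72 J/(g·°C)

Conservation of energy gives ΣQ = 0:
77.6·c·(39.7 − 327) + 459·2.44·(39.7 − 26.5) + 206·0.466·(39.7 − 26.5) = 0
-22294 c = -16051
c = -16051/-22294 ≈ 0.7199 J/(g·°C)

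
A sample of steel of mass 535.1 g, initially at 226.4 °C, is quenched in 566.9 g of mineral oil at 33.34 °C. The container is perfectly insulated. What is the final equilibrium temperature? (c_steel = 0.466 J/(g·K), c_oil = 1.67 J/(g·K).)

T_f ≈ 73.6 °C

Energy conservation, ΣQ = 0:
535.1×0.466×(T − 226.4) + 566.9×1.67×(T − 33.34) = 0
249.36(T − 226.4) + 946.72(T − 33.34) = 0
(249.36 + 946.72) T = 249.36×226.4 + 946.72×33.34
T = 88018/1196.1 ≈ 73.59 °C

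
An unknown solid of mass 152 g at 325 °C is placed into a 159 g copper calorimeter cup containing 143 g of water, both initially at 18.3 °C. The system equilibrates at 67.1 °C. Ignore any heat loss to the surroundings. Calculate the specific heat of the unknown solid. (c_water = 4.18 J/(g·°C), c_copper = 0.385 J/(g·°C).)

c ≈ 0.82 J/(g·°C)

Let T be the final temperature. ΣQ_i = 0:
152×c×(67.1 − 325) + 143×4.18×(67.1 − 18.3) + 159×0.385×(67.1 − 18.3) = 0
-39201 c = -32157
c = -32157/-39201 ≈ 0.8203 J/(g·°C)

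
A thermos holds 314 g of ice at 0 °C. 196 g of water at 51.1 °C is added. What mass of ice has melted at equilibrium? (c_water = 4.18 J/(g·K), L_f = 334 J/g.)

m_melted ≈ 125 g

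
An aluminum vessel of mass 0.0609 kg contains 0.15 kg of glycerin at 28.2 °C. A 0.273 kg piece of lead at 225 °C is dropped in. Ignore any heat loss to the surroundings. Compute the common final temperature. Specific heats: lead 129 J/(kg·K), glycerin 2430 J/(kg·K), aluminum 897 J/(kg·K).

T_f ≈ 43.5 °C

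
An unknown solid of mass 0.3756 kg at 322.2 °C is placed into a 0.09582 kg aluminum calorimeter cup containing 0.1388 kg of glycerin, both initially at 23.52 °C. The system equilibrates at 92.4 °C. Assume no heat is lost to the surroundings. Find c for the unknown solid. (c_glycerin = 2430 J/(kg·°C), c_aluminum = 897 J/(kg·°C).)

c ≈ 338 J/(kg·°C)

Energy conservation, ΣQ = 0:
0.3756×c×(92.4 − 322.2) + 0.1388×2430×(92.4 − 23.52) + 0.09582×897×(92.4 − 23.52) = 0
-86.31 c = -29152
c = -29152/-86.31 ≈ 337.8 J/(kg·°C)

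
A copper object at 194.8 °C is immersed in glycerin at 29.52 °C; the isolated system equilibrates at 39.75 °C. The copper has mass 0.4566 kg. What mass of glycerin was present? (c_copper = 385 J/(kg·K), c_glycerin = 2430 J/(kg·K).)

m ≈ 1.1 kg

Energy conservation, ΣQ = 0:
0.4566·385·(39.75 − 194.8) + m·2430·(39.75 − 29.52) = 0
24859 m = 27256
m = 27256/24859 ≈ 1.096 kg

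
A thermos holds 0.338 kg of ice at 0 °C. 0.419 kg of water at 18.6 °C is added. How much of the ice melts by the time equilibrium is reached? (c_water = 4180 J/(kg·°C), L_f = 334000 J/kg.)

Heat available from the water dropping to 0 °C: 0.419·4180·18.6 = 32576 J.
Melting all 0.338 kg of ice would need 0.338·334000 = 112892 J.
Since 32576 < 112892 J, not all the ice melts; equilibrium is at 0 °C.
Mass melted = 32576/334000 ≈ 0.09753 kg.

m_melted ≈ 0.0975 kg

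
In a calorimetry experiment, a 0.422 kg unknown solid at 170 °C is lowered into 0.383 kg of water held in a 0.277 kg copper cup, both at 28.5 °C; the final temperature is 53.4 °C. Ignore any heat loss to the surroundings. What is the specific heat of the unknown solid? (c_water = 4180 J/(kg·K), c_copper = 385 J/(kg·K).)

c ≈ 864 J/(kg·K)

Energy conservation, ΣQ = 0:
0.422×c×(53.4 − 170) + 0.383×4180×(53.4 − 28.5) + 0.277×385×(53.4 − 28.5) = 0
-49.21 c = -42519
c = -42519/-49.21 ≈ 864.1 J/(kg·K)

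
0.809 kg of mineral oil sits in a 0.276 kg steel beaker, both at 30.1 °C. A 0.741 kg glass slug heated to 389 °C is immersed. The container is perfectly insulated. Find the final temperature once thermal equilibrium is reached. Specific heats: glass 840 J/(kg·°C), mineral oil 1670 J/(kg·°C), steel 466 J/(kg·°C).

T_f ≈ 136.4 °C

Setting the total heat transfer to zero:
0.741×840×(T − 389) + 0.809×1670×(T − 30.1) + 0.276×466×(T − 30.1) = 0
(622.44 + 1351 + 128.62) T = 622.44×389 + 1351×30.1 + 128.62×30.1
T ≈ 136.37 °C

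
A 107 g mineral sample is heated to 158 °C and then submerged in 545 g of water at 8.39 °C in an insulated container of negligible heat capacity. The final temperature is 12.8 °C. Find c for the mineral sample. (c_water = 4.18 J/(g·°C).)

c ≈ 0.647 J/(g·°C)

Heat lost by the mineral sample = heat gained by the water:
107·c·(158 − 12.8) = 545·4.18·(12.8 − 8.39)
15536 c = 10046  ⇒  c ≈ 0.6466 J/(g·°C)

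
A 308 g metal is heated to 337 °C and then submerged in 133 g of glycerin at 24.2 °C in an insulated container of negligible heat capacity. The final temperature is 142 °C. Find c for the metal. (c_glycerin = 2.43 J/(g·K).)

Energy conservation, ΣQ = 0:
308×c×(142 − 337) + 133×2.43×(142 − 24.2) = 0
-60060 c = -38072
c = -38072/-60060 ≈ 0.6339 J/(g·K)

c ≈ 0.634 J/(g·K)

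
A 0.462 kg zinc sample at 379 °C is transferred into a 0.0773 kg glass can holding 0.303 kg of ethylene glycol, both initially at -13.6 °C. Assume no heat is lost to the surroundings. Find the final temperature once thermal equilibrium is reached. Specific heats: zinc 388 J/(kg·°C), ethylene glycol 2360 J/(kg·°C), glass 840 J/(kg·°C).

Taking heat into each body as positive, Σ m c ΔT = 0:
0.462·388·(T − 379) + 0.303·2360·(T − (-13.6)) + 0.0773·840·(T − (-13.6)) = 0
959.27 T = 57330
T ≈ 59.76 °C

T_f ≈ 59.8 °C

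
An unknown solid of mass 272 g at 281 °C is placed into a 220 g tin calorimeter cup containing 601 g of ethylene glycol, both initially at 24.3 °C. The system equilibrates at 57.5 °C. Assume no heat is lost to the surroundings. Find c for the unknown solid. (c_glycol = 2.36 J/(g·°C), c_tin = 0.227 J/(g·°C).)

c ≈ 0.802 J/(g·°C)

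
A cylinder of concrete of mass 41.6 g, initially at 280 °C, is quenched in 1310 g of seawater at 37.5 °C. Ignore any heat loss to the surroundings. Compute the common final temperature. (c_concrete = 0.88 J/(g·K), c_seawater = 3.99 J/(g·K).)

With ΣQ=0 the equilibrium temperature is the m·c-weighted mean:
T_f = (36.61*280 + 5226.9*37.5) / (36.61 + 5226.9)
    = 206259 / 5263.5 ≈ 39.19 °C

T_f ≈ 39.2 °C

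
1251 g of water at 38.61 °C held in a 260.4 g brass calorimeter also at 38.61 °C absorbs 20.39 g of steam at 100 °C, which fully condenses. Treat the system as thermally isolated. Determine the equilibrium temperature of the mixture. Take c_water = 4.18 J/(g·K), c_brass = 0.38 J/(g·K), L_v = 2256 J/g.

Setting the total heat transfer to zero:
latent heat released on condensation: 20.39·2256 = 46000; condensed water 100 °C→T: 85.23(T − 100); water warms: 1251·4.18·(T − 38.61) = 5229.2(T − 38.61); brass cup: 260.4·0.38·(T − 38.61) = 98.95(T − 38.61)
5413.4 T = 46000 + 8523 + 205719 = 260242
T ≈ 48.07 °C — below 100 °C, confirming all the steam condensed.

T_f ≈ 48.1 °C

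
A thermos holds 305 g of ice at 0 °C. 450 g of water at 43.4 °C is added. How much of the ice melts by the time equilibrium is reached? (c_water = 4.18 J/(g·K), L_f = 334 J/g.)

m_melted ≈ 244 g

Water can give up m c ΔT = 450×4.18×43.4 = 81635 J before reaching 0 °C.
Melting all 305 g of ice would need 305×334 = 101870 J.
81635 J < 101870 J, so only part of the ice melts and the system sits at 0 °C.
Mass melted = 81635/334 ≈ 244.4 g.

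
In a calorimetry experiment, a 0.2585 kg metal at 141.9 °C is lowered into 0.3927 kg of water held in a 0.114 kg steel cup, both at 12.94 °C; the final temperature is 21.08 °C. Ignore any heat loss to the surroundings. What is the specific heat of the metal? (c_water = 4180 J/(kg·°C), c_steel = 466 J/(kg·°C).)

c ≈ 442 J/(kg·°C)

Taking heat into each body as positive, Σ m c ΔT = 0:
0.2585×c×(21.08 − 141.9) + 0.3927×4180×(21.08 − 12.94) + 0.114×466×(21.08 − 12.94) = 0
-31.23 c = -13794
c = -13794/-31.23 ≈ 441.7 J/(kg·°C)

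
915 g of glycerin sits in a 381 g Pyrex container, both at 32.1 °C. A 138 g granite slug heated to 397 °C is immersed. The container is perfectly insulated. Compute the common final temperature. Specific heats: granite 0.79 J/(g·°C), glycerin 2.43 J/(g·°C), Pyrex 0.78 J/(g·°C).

T_f ≈ 47.2 °C

With ΣQ=0 the equilibrium temperature is the m·c-weighted mean:
T_f = (109.02×397 + 2223.5×32.1 + 297.18×32.1) / (109.02 + 2223.5 + 297.18)
    = 124193 / 2629.7 ≈ 47.23 °C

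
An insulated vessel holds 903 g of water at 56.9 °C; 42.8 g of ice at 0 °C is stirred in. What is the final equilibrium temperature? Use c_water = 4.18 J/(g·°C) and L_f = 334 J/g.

Setting the total heat transfer to zero:
latent heat to melt: 42.8×334 = 14295; warm the meltwater: 178.9 T; water cools: 903×4.18×(T − 56.9) = 3774.5(T − 56.9)
3953.4 T = 214771 − 14295 = 200476
T ≈ 50.71 °C. Since T > 0 °C, the all-ice-melts assumption holds.

T_f ≈ 50.7 °C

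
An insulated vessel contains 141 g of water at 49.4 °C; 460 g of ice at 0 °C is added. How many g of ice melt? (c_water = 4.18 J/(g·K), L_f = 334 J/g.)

m_melted ≈ 87.2 g

Water can give up m c ΔT = 141·4.18·49.4 = 29115 J before reaching 0 °C.
Melting all 460 g of ice would need 460·334 = 153640 J.
Since 29115 < 153640 J, not all the ice melts; equilibrium is at 0 °C.
Mass melted = 29115/334 ≈ 87.17 g.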